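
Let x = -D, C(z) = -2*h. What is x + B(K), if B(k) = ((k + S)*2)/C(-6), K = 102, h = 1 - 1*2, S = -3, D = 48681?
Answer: -48582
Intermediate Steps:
h = -1 (h = 1 - 2 = -1)
C(z) = 2 (C(z) = -2*(-1) = 2)
B(k) = -3 + k (B(k) = ((k - 3)*2)/2 = ((-3 + k)*2)*(1/2) = (-6 + 2*k)*(1/2) = -3 + k)
x = -48681 (x = -1*48681 = -48681)
x + B(K) = -48681 + (-3 + 102) = -48681 + 99 = -48582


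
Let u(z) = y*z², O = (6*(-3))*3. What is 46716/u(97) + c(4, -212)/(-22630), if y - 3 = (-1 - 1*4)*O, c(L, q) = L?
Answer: 174484742/9688117985 ≈ 0.018010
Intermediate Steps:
O = -54 (O = -18*3 = -54)
y = 273 (y = 3 + (-1 - 1*4)*(-54) = 3 + (-1 - 4)*(-54) = 3 - 5*(-54) = 3 + 270 = 273)
u(z) = 273*z²
46716/u(97) + c(4, -212)/(-22630) = 46716/((273*97²)) + 4/(-22630) = 46716/((273*9409)) + 4*(-1/22630) = 46716/2568657 - 2/11315 = 46716*(1/2568657) - 2/11315 = 15572/856219 - 2/11315 = 174484742/9688117985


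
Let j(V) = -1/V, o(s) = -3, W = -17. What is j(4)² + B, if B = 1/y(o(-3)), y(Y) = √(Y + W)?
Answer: 1/16 - I*√5/10 ≈ 0.0625 - 0.22361*I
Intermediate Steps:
y(Y) = √(-17 + Y) (y(Y) = √(Y - 17) = √(-17 + Y))
B = -I*√5/10 (B = 1/(√(-17 - 3)) = 1/(√(-20)) = 1/(2*I*√5) = -I*√5/10 ≈ -0.22361*I)
j(4)² + B = (-1/4)² - I*√5/10 = (-1*¼)² - I*√5/10 = (-¼)² - I*√5/10 = 1/16 - I*√5/10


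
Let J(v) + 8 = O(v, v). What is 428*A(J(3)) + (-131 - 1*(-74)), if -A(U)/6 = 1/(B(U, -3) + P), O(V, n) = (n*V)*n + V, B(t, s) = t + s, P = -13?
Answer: -485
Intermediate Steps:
B(t, s) = s + t
O(V, n) = V + V*n² (O(V, n) = (V*n)*n + V = V*n² + V = V + V*n²)
J(v) = -8 + v*(1 + v²)
A(U) = -6/(-16 + U) (A(U) = -6/((-3 + U) - 13) = -6/(-16 + U))
428*A(J(3)) + (-131 - 1*(-74)) = 428*(-6/(-16 + (-8 + 3 + 3³))) + (-131 - 1*(-74)) = 428*(-6/(-16 + (-8 + 3 + 27))) + (-131 + 74) = 428*(-6/(-16 + 22)) - 57 = 428*(-6/6) - 57 = 428*(-6*⅙) - 57 = 428*(-1) - 57 = -428 - 57 = -485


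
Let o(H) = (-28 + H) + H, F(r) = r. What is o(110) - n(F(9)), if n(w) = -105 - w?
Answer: 306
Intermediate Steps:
o(H) = -28 + 2*H
o(110) - n(F(9)) = (-28 + 2*110) - (-105 - 1*9) = (-28 + 220) - (-105 - 9) = 192 - 1*(-114) = 192 + 114 = 306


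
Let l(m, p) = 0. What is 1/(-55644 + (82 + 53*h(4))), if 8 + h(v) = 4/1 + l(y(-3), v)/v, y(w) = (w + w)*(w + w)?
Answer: -1/55774 ≈ -1.7930e-5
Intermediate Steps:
y(w) = 4*w**2 (y(w) = (2*w)*(2*w) = 4*w**2)
h(v) = -4 (h(v) = -8 + (4/1 + 0/v) = -8 + (4*1 + 0) = -8 + (4 + 0) = -8 + 4 = -4)
1/(-55644 + (82 + 53*h(4))) = 1/(-55644 + (82 + 53*(-4))) = 1/(-55644 + (82 - 212)) = 1/(-55644 - 130) = 1/(-55774) = -1/55774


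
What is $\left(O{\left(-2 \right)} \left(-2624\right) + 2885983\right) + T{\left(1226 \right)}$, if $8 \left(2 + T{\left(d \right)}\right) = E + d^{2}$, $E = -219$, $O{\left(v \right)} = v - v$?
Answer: $\frac{24590705}{8} \approx 3.0738 \cdot 10^{6}$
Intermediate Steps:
$O{\left(v \right)} = 0$
$T{\left(d \right)} = - \frac{235}{8} + \frac{d^{2}}{8}$ ($T{\left(d \right)} = -2 + \frac{-219 + d^{2}}{8} = -2 + \left(- \frac{219}{8} + \frac{d^{2}}{8}\right) = - \frac{235}{8} + \frac{d^{2}}{8}$)
$\left(O{\left(-2 \right)} \left(-2624\right) + 2885983\right) + T{\left(1226 \right)} = \left(0 \left(-2624\right) + 2885983\right) - \left(\frac{235}{8} - \frac{1226^{2}}{8}\right) = \left(0 + 2885983\right) + \left(- \frac{235}{8} + \frac{1}{8} \cdot 1503076\right) = 2885983 + \left(- \frac{235}{8} + \frac{375769}{2}\right) = 2885983 + \frac{1502841}{8} = \frac{24590705}{8}$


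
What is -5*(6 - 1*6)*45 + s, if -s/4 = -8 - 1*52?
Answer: 240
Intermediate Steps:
s = 240 (s = -4*(-8 - 1*52) = -4*(-8 - 52) = -4*(-60) = 240)
-5*(6 - 1*6)*45 + s = -5*(6 - 1*6)*45 + 240 = -5*(6 - 6)*45 + 240 = -5*0*45 + 240 = 0*45 + 240 = 0 + 240 = 240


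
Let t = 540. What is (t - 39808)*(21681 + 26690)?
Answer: -1899432428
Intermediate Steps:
(t - 39808)*(21681 + 26690) = (540 - 39808)*(21681 + 26690) = -39268*48371 = -1899432428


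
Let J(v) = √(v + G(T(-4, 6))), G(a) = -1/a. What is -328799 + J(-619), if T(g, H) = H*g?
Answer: -328799 + I*√89130/12 ≈ -3.288e+5 + 24.879*I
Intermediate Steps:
J(v) = √(1/24 + v) (J(v) = √(v - 1/(6*(-4))) = √(v - 1/(-24)) = √(v - 1*(-1/24)) = √(v + 1/24) = √(1/24 + v))
-328799 + J(-619) = -328799 + √(6 + 144*(-619))/12 = -328799 + √(6 - 89136)/12 = -328799 + √(-89130)/12 = -328799 + (I*√89130)/12 = -328799 + I*√89130/12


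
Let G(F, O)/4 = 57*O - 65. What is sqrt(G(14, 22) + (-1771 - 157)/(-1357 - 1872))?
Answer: 2*sqrt(12398594727)/3229 ≈ 68.968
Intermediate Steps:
G(F, O) = -260 + 228*O (G(F, O) = 4*(57*O - 65) = 4*(-65 + 57*O) = -260 + 228*O)
sqrt(G(14, 22) + (-1771 - 157)/(-1357 - 1872)) = sqrt((-260 + 228*22) + (-1771 - 157)/(-1357 - 1872)) = sqrt((-260 + 5016) - 1928/(-3229)) = sqrt(4756 - 1928*(-1/3229)) = sqrt(4756 + 1928/3229) = sqrt(15359052/3229) = 2*sqrt(12398594727)/3229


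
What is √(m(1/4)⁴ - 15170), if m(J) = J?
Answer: I*√3883519/16 ≈ 123.17*I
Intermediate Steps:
√(m(1/4)⁴ - 15170) = √((1/4)⁴ - 15170) = √((¼)⁴ - 15170) = √(1/256 - 15170) = √(-3883519/256) = I*√3883519/16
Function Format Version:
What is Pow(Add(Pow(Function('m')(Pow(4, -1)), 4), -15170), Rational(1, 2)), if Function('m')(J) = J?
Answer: Mul(Rational(1, 16), I, Pow(3883519, Rational(1, 2))) ≈ Mul(123.17, I)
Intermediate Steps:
Pow(Add(Pow(Function('m')(Pow(4, -1)), 4), -15170), Rational(1, 2)) = Pow(Add(Pow(Pow(4, -1), 4), -15170), Rational(1, 2)) = Pow(Add(Pow(Rational(1, 4), 4), -15170), Rational(1, 2)) = Pow(Add(Rational(1, 256), -15170), Rational(1, 2)) = Pow(Rational(-3883519, 256), Rational(1, 2)) = Mul(Rational(1, 16), I, Pow(3883519, Rational(1, 2)))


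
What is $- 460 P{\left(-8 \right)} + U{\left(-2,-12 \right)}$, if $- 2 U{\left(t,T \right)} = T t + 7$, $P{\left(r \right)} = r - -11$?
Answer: $- \frac{2791}{2} \approx -1395.5$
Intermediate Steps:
$P{\left(r \right)} = 11 + r$ ($P{\left(r \right)} = r + 11 = 11 + r$)
$U{\left(t,T \right)} = - \frac{7}{2} - \frac{T t}{2}$ ($U{\left(t,T \right)} = - \frac{T t + 7}{2} = - \frac{7 + T t}{2} = - \frac{7}{2} - \frac{T t}{2}$)
$- 460 P{\left(-8 \right)} + U{\left(-2,-12 \right)} = - 460 \left(11 - 8\right) - \left(\frac{7}{2} - -12\right) = \left(-460\right) 3 - \frac{31}{2} = -1380 - \frac{31}{2} = - \frac{2791}{2}$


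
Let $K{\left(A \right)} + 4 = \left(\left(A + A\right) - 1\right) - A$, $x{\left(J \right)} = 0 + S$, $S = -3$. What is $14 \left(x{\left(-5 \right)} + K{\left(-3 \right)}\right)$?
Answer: $-154$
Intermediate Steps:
$x{\left(J \right)} = -3$ ($x{\left(J \right)} = 0 - 3 = -3$)
$K{\left(A \right)} = -5 + A$ ($K{\left(A \right)} = -4 + \left(\left(\left(A + A\right) - 1\right) - A\right) = -4 + \left(\left(2 A - 1\right) - A\right) = -4 + \left(\left(-1 + 2 A\right) - A\right) = -4 + \left(-1 + A\right) = -5 + A$)
$14 \left(x{\left(-5 \right)} + K{\left(-3 \right)}\right) = 14 \left(-3 - 8\right) = 14 \left(-11\right) = -154$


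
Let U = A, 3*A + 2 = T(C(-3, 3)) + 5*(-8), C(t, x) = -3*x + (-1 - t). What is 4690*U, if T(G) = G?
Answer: -229810/3 ≈ -76603.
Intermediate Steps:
C(t, x) = -1 - t - 3*x
A = -49/3 (A = -⅔ + ((-1 - 1*(-3) - 3*3) + 5*(-8))/3 = -⅔ + ((-1 + 3 - 9) - 40)/3 = -⅔ + (-7 - 40)/3 = -⅔ + (⅓)*(-47) = -⅔ - 47/3 = -49/3 ≈ -16.333)
U = -49/3 ≈ -16.333
4690*U = 4690*(-49/3) = -229810/3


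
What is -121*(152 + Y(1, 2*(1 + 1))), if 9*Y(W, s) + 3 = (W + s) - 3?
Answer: -165407/9 ≈ -18379.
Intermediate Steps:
Y(W, s) = -⅔ + W/9 + s/9 (Y(W, s) = -⅓ + ((W + s) - 3)/9 = -⅓ + (-3 + W + s)/9 = -⅓ + (-⅓ + W/9 + s/9) = -⅔ + W/9 + s/9)
-121*(152 + Y(1, 2*(1 + 1))) = -121*(152 + (-⅔ + (⅑)*1 + (2*(1 + 1))/9)) = -121*(152 + (-⅔ + ⅑ + (2*2)/9)) = -121*(152 + (-⅔ + ⅑ + (⅑)*4)) = -121*(152 + (-⅔ + ⅑ + 4/9)) = -121*(152 - ⅑) = -121*1367/9 = -165407/9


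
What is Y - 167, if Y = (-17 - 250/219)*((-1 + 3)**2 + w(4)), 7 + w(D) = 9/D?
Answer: -44791/292 ≈ -153.39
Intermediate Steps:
w(D) = -7 + 9/D
Y = 3973/292 (Y = (-17 - 250/219)*((-1 + 3)**2 + (-7 + 9/4)) = (-17 - 250*1/219)*(2**2 + (-7 + 9*(1/4))) = (-17 - 250/219)*(4 + (-7 + 9/4)) = -3973*(4 - 19/4)/219 = -3973/219*(-3/4) = 3973/292 ≈ 13.606)
Y - 167 = 3973/292 - 167 = -44791/292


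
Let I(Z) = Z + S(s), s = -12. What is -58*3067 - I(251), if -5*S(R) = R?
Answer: -890697/5 ≈ -1.7814e+5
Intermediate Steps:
S(R) = -R/5
I(Z) = 12/5 + Z (I(Z) = Z - ⅕*(-12) = Z + 12/5 = 12/5 + Z)
-58*3067 - I(251) = -58*3067 - (12/5 + 251) = -177886 - 1*1267/5 = -177886 - 1267/5 = -890697/5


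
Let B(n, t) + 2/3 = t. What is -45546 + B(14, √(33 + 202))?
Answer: -136640/3 + √235 ≈ -45531.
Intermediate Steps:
B(n, t) = -⅔ + t
-45546 + B(14, √(33 + 202)) = -45546 + (-⅔ + √(33 + 202)) = -45546 + (-⅔ + √235) = -136640/3 + √235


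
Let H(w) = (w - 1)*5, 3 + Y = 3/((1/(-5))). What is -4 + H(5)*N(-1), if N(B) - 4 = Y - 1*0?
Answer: -284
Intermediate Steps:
Y = -18 (Y = -3 + 3/((1/(-5))) = -3 + 3/((1*(-1/5))) = -3 + 3/(-1/5) = -3 + 3*(-5) = -3 - 15 = -18)
N(B) = -14 (N(B) = 4 + (-18 - 1*0) = 4 + (-18 + 0) = 4 - 18 = -14)
H(w) = -5 + 5*w (H(w) = (-1 + w)*5 = -5 + 5*w)
-4 + H(5)*N(-1) = -4 + (-5 + 5*5)*(-14) = -4 + (-5 + 25)*(-14) = -4 + 20*(-14) = -4 - 280 = -284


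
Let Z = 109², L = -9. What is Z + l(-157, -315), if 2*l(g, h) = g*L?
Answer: 25175/2 ≈ 12588.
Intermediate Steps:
Z = 11881
l(g, h) = -9*g/2 (l(g, h) = (g*(-9))/2 = (-9*g)/2 = -9*g/2)
Z + l(-157, -315) = 11881 - 9/2*(-157) = 11881 + 1413/2 = 25175/2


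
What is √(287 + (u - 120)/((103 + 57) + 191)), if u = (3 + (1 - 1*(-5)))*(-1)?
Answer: 16*√1703/39 ≈ 16.930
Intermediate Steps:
u = -9 (u = (3 + (1 + 5))*(-1) = (3 + 6)*(-1) = 9*(-1) = -9)
√(287 + (u - 120)/((103 + 57) + 191)) = √(287 + (-9 - 120)/((103 + 57) + 191)) = √(287 - 129/(160 + 191)) = √(287 - 129/351) = √(287 - 129*1/351) = √(287 - 43/117) = √(33536/117) = 16*√1703/39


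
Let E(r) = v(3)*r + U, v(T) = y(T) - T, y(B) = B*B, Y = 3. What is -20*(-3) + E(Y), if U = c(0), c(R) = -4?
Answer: 74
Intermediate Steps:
U = -4
y(B) = B²
v(T) = T² - T
E(r) = -4 + 6*r (E(r) = (3*(-1 + 3))*r - 4 = (3*2)*r - 4 = 6*r - 4 = -4 + 6*r)
-20*(-3) + E(Y) = -20*(-3) + (-4 + 6*3) = -5*(-12) + (-4 + 18) = 60 + 14 = 74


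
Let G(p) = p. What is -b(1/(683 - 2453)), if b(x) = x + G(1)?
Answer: -1769/1770 ≈ -0.99944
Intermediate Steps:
b(x) = 1 + x (b(x) = x + 1 = 1 + x)
-b(1/(683 - 2453)) = -(1 + 1/(683 - 2453)) = -(1 + 1/(-1770)) = -(1 - 1/1770) = -1*1769/1770 = -1769/1770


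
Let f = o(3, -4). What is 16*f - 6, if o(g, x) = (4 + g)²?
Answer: 778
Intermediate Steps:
f = 49 (f = (4 + 3)² = 7² = 49)
16*f - 6 = 16*49 - 6 = 784 - 6 = 778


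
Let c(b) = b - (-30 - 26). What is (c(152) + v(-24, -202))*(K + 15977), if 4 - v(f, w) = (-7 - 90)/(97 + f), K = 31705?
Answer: 742551786/73 ≈ 1.0172e+7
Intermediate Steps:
c(b) = 56 + b (c(b) = b - 1*(-56) = b + 56 = 56 + b)
v(f, w) = 4 + 97/(97 + f) (v(f, w) = 4 - (-7 - 90)/(97 + f) = 4 - (-97)/(97 + f) = 4 + 97/(97 + f))
(c(152) + v(-24, -202))*(K + 15977) = ((56 + 152) + (485 + 4*(-24))/(97 - 24))*(31705 + 15977) = (208 + (485 - 96)/73)*47682 = (208 + (1/73)*389)*47682 = (208 + 389/73)*47682 = (15573/73)*47682 = 742551786/73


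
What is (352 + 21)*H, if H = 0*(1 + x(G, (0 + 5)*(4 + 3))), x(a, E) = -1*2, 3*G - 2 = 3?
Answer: 0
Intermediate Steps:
G = 5/3 (G = 2/3 + (1/3)*3 = 2/3 + 1 = 5/3 ≈ 1.6667)
x(a, E) = -2
H = 0 (H = 0*(1 - 2) = 0*(-1) = 0)
(352 + 21)*H = (352 + 21)*0 = 373*0 = 0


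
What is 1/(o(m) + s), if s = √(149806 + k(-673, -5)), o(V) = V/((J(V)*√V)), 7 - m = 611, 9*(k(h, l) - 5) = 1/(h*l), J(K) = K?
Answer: 3048690/(604*√3816773236910 - 10095*I*√151) ≈ 0.0025836 + 2.7161e-7*I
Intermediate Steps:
k(h, l) = 5 + 1/(9*h*l) (k(h, l) = 5 + 1/(9*((h*l))) = 5 + (1/(h*l))/9 = 5 + 1/(9*h*l))
m = -604 (m = 7 - 1*611 = 7 - 611 = -604)
o(V) = V^(-½) (o(V) = V/((V*√V)) = V/(V^(3/2)) = V/V^(3/2) = V^(-½))
s = 2*√3816773236910/10095 (s = √(149806 + (5 + (⅑)/(-673*(-5)))) = √(149806 + (5 + (⅑)*(-1/673)*(-⅕))) = √(149806 + (5 + 1/30285)) = √(149806 + 151426/30285) = √(4537026136/30285) = 2*√3816773236910/10095 ≈ 387.05)
1/(o(m) + s) = 1/((-604)^(-½) + 2*√3816773236910/10095) = 1/(-I*√151/302 + 2*√3816773236910/10095) = 1/(2*√3816773236910/10095 - I*√151/302)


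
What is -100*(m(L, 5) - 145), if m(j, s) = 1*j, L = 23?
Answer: 12200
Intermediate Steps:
m(j, s) = j
-100*(m(L, 5) - 145) = -100*(23 - 145) = -100*(-122) = 12200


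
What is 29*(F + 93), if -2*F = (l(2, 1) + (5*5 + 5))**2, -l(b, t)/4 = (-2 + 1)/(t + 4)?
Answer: -276457/25 ≈ -11058.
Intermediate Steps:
l(b, t) = 4/(4 + t) (l(b, t) = -4*(-2 + 1)/(t + 4) = -(-4)/(4 + t) = 4/(4 + t))
F = -11858/25 (F = -(4/(4 + 1) + (5*5 + 5))**2/2 = -(4/5 + (25 + 5))**2/2 = -(4*(1/5) + 30)**2/2 = -(4/5 + 30)**2/2 = -(154/5)**2/2 = -1/2*23716/25 = -11858/25 ≈ -474.32)
29*(F + 93) = 29*(-11858/25 + 93) = 29*(-9533/25) = -276457/25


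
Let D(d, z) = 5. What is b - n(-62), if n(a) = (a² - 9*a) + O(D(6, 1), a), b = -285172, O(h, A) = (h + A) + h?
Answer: -289522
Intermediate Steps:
O(h, A) = A + 2*h (O(h, A) = (A + h) + h = A + 2*h)
n(a) = 10 + a² - 8*a (n(a) = (a² - 9*a) + (a + 2*5) = (a² - 9*a) + (a + 10) = (a² - 9*a) + (10 + a) = 10 + a² - 8*a)
b - n(-62) = -285172 - (10 + (-62)² - 8*(-62)) = -285172 - (10 + 3844 + 496) = -285172 - 1*4350 = -285172 - 4350 = -289522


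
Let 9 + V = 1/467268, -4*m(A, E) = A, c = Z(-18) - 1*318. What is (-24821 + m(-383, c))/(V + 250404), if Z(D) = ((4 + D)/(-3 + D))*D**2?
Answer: -11553318117/117001570861 ≈ -0.098745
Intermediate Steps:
Z(D) = D**2*(4 + D)/(-3 + D) (Z(D) = ((4 + D)/(-3 + D))*D**2 = D**2*(4 + D)/(-3 + D))
c = -102 (c = (-18)**2*(4 - 18)/(-3 - 18) - 1*318 = 324*(-14)/(-21) - 318 = 324*(-1/21)*(-14) - 318 = 216 - 318 = -102)
m(A, E) = -A/4
V = -4205411/467268 (V = -9 + 1/467268 = -4205411/467268 ≈ -9.0000)
(-24821 + m(-383, c))/(V + 250404) = (-24821 - 1/4*(-383))/(-4205411/467268 + 250404) = (-24821 + 383/4)/(117001570861/467268) = -98901/4*467268/117001570861 = -11553318117/117001570861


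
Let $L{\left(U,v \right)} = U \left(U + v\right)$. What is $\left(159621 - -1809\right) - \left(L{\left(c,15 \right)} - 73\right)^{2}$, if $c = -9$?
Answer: $145301$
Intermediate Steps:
$\left(159621 - -1809\right) - \left(L{\left(c,15 \right)} - 73\right)^{2} = \left(159621 - -1809\right) - \left(- 9 \left(-9 + 15\right) - 73\right)^{2} = \left(159621 + 1809\right) - \left(\left(-9\right) 6 - 73\right)^{2} = 161430 - \left(-54 - 73\right)^{2} = 161430 - \left(-127\right)^{2} = 161430 - 16129 = 145301$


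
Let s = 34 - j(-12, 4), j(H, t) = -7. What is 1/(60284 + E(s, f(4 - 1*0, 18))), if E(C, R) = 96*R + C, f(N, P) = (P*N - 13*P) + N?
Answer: 1/45157 ≈ 2.2145e-5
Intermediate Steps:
f(N, P) = N - 13*P + N*P (f(N, P) = (N*P - 13*P) + N = (-13*P + N*P) + N = N - 13*P + N*P)
s = 41 (s = 34 - 1*(-7) = 34 + 7 = 41)
E(C, R) = C + 96*R
1/(60284 + E(s, f(4 - 1*0, 18))) = 1/(60284 + (41 + 96*((4 - 1*0) - 13*18 + (4 - 1*0)*18))) = 1/(60284 + (41 + 96*((4 + 0) - 234 + (4 + 0)*18))) = 1/(60284 + (41 + 96*(4 - 234 + 4*18))) = 1/(60284 + (41 + 96*(4 - 234 + 72))) = 1/(60284 + (41 + 96*(-158))) = 1/(60284 + (41 - 15168)) = 1/(60284 - 15127) = 1/45157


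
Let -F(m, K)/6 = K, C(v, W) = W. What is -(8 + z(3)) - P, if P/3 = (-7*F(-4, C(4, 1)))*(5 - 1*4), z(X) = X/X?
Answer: -135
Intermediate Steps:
F(m, K) = -6*K
z(X) = 1
P = 126 (P = 3*((-(-42))*(5 - 1*4)) = 3*((-7*(-6))*(5 - 4)) = 3*(42*1) = 3*42 = 126)
-(8 + z(3)) - P = -(8 + 1) - 1*126 = -1*9 - 126 = -9 - 126 = -135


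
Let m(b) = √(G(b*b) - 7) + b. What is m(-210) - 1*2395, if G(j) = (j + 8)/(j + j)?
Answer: -2605 + I*√286646/210 ≈ -2605.0 + 2.5495*I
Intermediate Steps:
G(j) = (8 + j)/(2*j) (G(j) = (8 + j)/((2*j)) = (8 + j)*(1/(2*j)) = (8 + j)/(2*j))
m(b) = b + √(-7 + (8 + b²)/(2*b²)) (m(b) = √((8 + b*b)/(2*((b*b))) - 7) + b = √((8 + b²)/(2*(b²)) - 7) + b = √((8 + b²)/(2*b²) - 7) + b = √(-7 + (8 + b²)/(2*b²)) + b = b + √(-7 + (8 + b²)/(2*b²)))
m(-210) - 1*2395 = (-210 + √(-26 + 16/(-210)²)/2) - 1*2395 = (-210 + √(-26 + 16*(1/44100))/2) - 2395 = (-210 + √(-26 + 4/11025)/2) - 2395 = (-210 + √(-286646/11025)/2) - 2395 = (-210 + (I*√286646/105)/2) - 2395 = (-210 + I*√286646/210) - 2395 = -2605 + I*√286646/210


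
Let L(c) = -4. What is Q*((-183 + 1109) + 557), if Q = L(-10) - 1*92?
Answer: -142368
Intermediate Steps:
Q = -96 (Q = -4 - 1*92 = -4 - 92 = -96)
Q*((-183 + 1109) + 557) = -96*((-183 + 1109) + 557) = -96*(926 + 557) = -96*1483 = -142368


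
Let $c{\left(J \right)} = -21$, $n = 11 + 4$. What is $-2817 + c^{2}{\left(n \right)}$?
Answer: $-2376$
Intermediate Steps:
$n = 15$
$-2817 + c^{2}{\left(n \right)} = -2817 + \left(-21\right)^{2} = -2817 + 441 = -2376$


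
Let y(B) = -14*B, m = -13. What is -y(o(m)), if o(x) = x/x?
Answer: 14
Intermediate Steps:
o(x) = 1
-y(o(m)) = -(-14) = -1*(-14) = 14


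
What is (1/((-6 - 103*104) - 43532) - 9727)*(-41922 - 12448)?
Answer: 2869049176187/5425 ≈ 5.2886e+8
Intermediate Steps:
(1/((-6 - 103*104) - 43532) - 9727)*(-41922 - 12448) = (1/((-6 - 10712) - 43532) - 9727)*(-54370) = (1/(-10718 - 43532) - 9727)*(-54370) = (1/(-54250) - 9727)*(-54370) = (-1/54250 - 9727)*(-54370) = -527689751/54250*(-54370) = 2869049176187/5425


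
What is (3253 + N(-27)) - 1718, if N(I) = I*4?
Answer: 1427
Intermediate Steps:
N(I) = 4*I
(3253 + N(-27)) - 1718 = (3253 + 4*(-27)) - 1718 = (3253 - 108) - 1718 = 3145 - 1718 = 1427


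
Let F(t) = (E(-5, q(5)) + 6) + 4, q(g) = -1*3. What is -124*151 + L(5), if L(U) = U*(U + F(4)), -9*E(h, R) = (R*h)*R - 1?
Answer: -167611/9 ≈ -18623.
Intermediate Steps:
q(g) = -3
E(h, R) = ⅑ - h*R²/9 (E(h, R) = -((R*h)*R - 1)/9 = -(h*R² - 1)/9 = -(-1 + h*R²)/9 = ⅑ - h*R²/9)
F(t) = 136/9 (F(t) = ((⅑ - ⅑*(-5)*(-3)²) + 6) + 4 = ((⅑ - ⅑*(-5)*9) + 6) + 4 = ((⅑ + 5) + 6) + 4 = (46/9 + 6) + 4 = 100/9 + 4 = 136/9)
L(U) = U*(136/9 + U) (L(U) = U*(U + 136/9) = U*(136/9 + U))
-124*151 + L(5) = -124*151 + (⅑)*5*(136 + 9*5) = -18724 + (⅑)*5*(136 + 45) = -18724 + (⅑)*5*181 = -18724 + 905/9 = -167611/9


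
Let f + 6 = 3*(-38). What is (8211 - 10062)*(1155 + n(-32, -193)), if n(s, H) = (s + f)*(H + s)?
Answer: -65442105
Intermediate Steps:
f = -120 (f = -6 + 3*(-38) = -6 - 114 = -120)
n(s, H) = (-120 + s)*(H + s) (n(s, H) = (s - 120)*(H + s) = (-120 + s)*(H + s))
(8211 - 10062)*(1155 + n(-32, -193)) = (8211 - 10062)*(1155 + ((-32)² - 120*(-193) - 120*(-32) - 193*(-32))) = -1851*(1155 + (1024 + 23160 + 3840 + 6176)) = -1851*(1155 + 34200) = -1851*35355 = -65442105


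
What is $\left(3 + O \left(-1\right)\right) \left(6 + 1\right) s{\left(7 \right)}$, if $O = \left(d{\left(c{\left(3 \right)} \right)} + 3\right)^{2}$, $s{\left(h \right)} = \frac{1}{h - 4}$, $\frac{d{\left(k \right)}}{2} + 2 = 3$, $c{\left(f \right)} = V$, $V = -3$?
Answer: $- \frac{154}{3} \approx -51.333$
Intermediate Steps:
$c{\left(f \right)} = -3$
$d{\left(k \right)} = 2$ ($d{\left(k \right)} = -4 + 2 \cdot 3 = -4 + 6 = 2$)
$s{\left(h \right)} = \frac{1}{-4 + h}$
$O = 25$ ($O = \left(2 + 3\right)^{2} = 5^{2} = 25$)
$\left(3 + O \left(-1\right)\right) \left(6 + 1\right) s{\left(7 \right)} = \frac{\left(3 + 25 \left(-1\right)\right) \left(6 + 1\right)}{-4 + 7} = \frac{\left(3 - 25\right) 7}{3} = \left(-22\right) 7 \cdot \frac{1}{3} = \left(-154\right) \frac{1}{3} = - \frac{154}{3}$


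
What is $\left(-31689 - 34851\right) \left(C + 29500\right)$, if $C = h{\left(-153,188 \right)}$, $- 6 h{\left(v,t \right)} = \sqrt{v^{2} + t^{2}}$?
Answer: $-1962930000 + 11090 \sqrt{58753} \approx -1.9602 \cdot 10^{9}$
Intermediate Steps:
$h{\left(v,t \right)} = - \frac{\sqrt{t^{2} + v^{2}}}{6}$ ($h{\left(v,t \right)} = - \frac{\sqrt{v^{2} + t^{2}}}{6} = - \frac{\sqrt{t^{2} + v^{2}}}{6}$)
$C = - \frac{\sqrt{58753}}{6}$ ($C = - \frac{\sqrt{188^{2} + \left(-153\right)^{2}}}{6} = - \frac{\sqrt{35344 + 23409}}{6} = - \frac{\sqrt{58753}}{6} \approx -40.398$)
$\left(-31689 - 34851\right) \left(C + 29500\right) = \left(-31689 - 34851\right) \left(- \frac{\sqrt{58753}}{6} + 29500\right) = - 66540 \left(29500 - \frac{\sqrt{58753}}{6}\right) = -1962930000 + 11090 \sqrt{58753}$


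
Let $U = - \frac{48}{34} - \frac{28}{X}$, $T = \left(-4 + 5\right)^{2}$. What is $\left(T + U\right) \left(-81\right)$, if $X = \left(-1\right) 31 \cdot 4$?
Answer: $\frac{7938}{527} \approx 15.063$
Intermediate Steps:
$X = -124$ ($X = \left(-31\right) 4 = -124$)
$T = 1$ ($T = 1^{2} = 1$)
$U = - \frac{625}{527}$ ($U = - \frac{48}{34} - \frac{28}{-124} = \left(-48\right) \frac{1}{34} - - \frac{7}{31} = - \frac{24}{17} + \frac{7}{31} = - \frac{625}{527} \approx -1.186$)
$\left(T + U\right) \left(-81\right) = \left(1 - \frac{625}{527}\right) \left(-81\right) = \left(- \frac{98}{527}\right) \left(-81\right) = \frac{7938}{527}$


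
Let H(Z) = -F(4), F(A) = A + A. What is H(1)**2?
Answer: 64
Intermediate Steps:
F(A) = 2*A
H(Z) = -8 (H(Z) = -2*4 = -1*8 = -8)
H(1)**2 = (-8)**2 = 64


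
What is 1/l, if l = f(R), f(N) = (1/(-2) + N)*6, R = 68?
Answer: 1/405 ≈ 0.0024691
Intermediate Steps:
f(N) = -3 + 6*N (f(N) = (-½ + N)*6 = -3 + 6*N)
l = 405 (l = -3 + 6*68 = -3 + 408 = 405)
1/l = 1/405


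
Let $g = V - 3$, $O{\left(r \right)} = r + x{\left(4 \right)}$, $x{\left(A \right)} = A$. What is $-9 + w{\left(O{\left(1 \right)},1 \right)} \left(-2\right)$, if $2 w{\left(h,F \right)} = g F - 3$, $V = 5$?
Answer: $-8$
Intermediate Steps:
$O{\left(r \right)} = 4 + r$ ($O{\left(r \right)} = r + 4 = 4 + r$)
$g = 2$ ($g = 5 - 3 = 2$)
$w{\left(h,F \right)} = - \frac{3}{2} + F$ ($w{\left(h,F \right)} = \frac{2 F - 3}{2} = \frac{-3 + 2 F}{2} = - \frac{3}{2} + F$)
$-9 + w{\left(O{\left(1 \right)},1 \right)} \left(-2\right) = -9 + \left(- \frac{3}{2} + 1\right) \left(-2\right) = -9 - -1 = -9 + 1 = -8$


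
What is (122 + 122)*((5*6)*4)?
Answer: 29280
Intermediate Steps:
(122 + 122)*((5*6)*4) = 244*(30*4) = 244*120 = 29280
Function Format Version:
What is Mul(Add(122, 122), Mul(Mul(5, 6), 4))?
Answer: 29280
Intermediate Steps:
Mul(Add(122, 122), Mul(Mul(5, 6), 4)) = Mul(244, Mul(30, 4)) = Mul(244, 120) = 29280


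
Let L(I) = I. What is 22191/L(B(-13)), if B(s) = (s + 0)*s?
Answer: 1707/13 ≈ 131.31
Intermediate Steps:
B(s) = s**2 (B(s) = s*s = s**2)
22191/L(B(-13)) = 22191/((-13)**2) = 22191/169 = 22191*(1/169) = 1707/13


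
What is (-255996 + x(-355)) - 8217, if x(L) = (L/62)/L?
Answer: -16381205/62 ≈ -2.6421e+5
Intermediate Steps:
x(L) = 1/62 (x(L) = (L*(1/62))/L = (L/62)/L = 1/62)
(-255996 + x(-355)) - 8217 = (-255996 + 1/62) - 8217 = -15871751/62 - 8217 = -16381205/62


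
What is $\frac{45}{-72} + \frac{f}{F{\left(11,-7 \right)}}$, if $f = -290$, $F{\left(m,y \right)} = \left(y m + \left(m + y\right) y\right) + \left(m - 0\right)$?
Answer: $\frac{925}{376} \approx 2.4601$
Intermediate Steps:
$F{\left(m,y \right)} = m + m y + y \left(m + y\right)$ ($F{\left(m,y \right)} = \left(m y + y \left(m + y\right)\right) + \left(m + 0\right) = \left(m y + y \left(m + y\right)\right) + m = m + m y + y \left(m + y\right)$)
$\frac{45}{-72} + \frac{f}{F{\left(11,-7 \right)}} = \frac{45}{-72} - \frac{290}{11 + \left(-7\right)^{2} + 2 \cdot 11 \left(-7\right)} = 45 \left(- \frac{1}{72}\right) - \frac{290}{11 + 49 - 154} = - \frac{5}{8} - \frac{290}{-94} = - \frac{5}{8} - - \frac{145}{47} = - \frac{5}{8} + \frac{145}{47} = \frac{925}{376}$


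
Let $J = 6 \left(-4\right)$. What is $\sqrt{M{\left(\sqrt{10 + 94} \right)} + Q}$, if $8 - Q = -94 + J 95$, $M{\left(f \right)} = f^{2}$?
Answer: $\sqrt{2486} \approx 49.86$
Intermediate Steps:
$J = -24$
$Q = 2382$ ($Q = 8 - \left(-94 - 2280\right) = 8 - -2374 = 8 + 2374 = 2382$)
$\sqrt{M{\left(\sqrt{10 + 94} \right)} + Q} = \sqrt{\left(\sqrt{10 + 94}\right)^{2} + 2382} = \sqrt{\left(\sqrt{104}\right)^{2} + 2382} = \sqrt{\left(2 \sqrt{26}\right)^{2} + 2382} = \sqrt{104 + 2382} = \sqrt{2486}$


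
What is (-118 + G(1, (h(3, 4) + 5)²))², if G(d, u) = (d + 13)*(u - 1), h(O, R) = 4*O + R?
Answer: 36505764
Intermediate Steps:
h(O, R) = R + 4*O
G(d, u) = (-1 + u)*(13 + d) (G(d, u) = (13 + d)*(-1 + u) = (-1 + u)*(13 + d))
(-118 + G(1, (h(3, 4) + 5)²))² = (-118 + (-13 - 1*1 + 13*((4 + 4*3) + 5)² + 1*((4 + 4*3) + 5)²))² = (-118 + (-13 - 1 + 13*((4 + 12) + 5)² + 1*((4 + 12) + 5)²))² = (-118 + (-13 - 1 + 13*(16 + 5)² + 1*(16 + 5)²))² = (-118 + (-13 - 1 + 13*21² + 1*21²))² = (-118 + (-13 - 1 + 13*441 + 1*441))² = (-118 + (-13 - 1 + 5733 + 441))² = (-118 + 6160)² = 6042² = 36505764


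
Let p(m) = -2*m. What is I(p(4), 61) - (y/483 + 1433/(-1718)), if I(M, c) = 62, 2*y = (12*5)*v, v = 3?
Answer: 17328249/276598 ≈ 62.648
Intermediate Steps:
y = 90 (y = ((12*5)*3)/2 = (60*3)/2 = (½)*180 = 90)
I(p(4), 61) - (y/483 + 1433/(-1718)) = 62 - (90/483 + 1433/(-1718)) = 62 - (90*(1/483) + 1433*(-1/1718)) = 62 - (30/161 - 1433/1718) = 62 - 1*(-179173/276598) = 62 + 179173/276598 = 17328249/276598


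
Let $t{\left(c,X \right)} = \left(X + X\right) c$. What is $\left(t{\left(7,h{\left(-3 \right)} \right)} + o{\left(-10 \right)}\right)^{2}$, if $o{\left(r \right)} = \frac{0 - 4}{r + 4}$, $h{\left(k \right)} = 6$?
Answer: $\frac{64516}{9} \approx 7168.4$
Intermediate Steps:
$t{\left(c,X \right)} = 2 X c$
$o{\left(r \right)} = - \frac{4}{4 + r}$
$\left(t{\left(7,h{\left(-3 \right)} \right)} + o{\left(-10 \right)}\right)^{2} = \left(2 \cdot 6 \cdot 7 - \frac{4}{4 - 10}\right)^{2} = \left(84 - \frac{4}{-6}\right)^{2} = \left(84 - - \frac{2}{3}\right)^{2} = \left(84 + \frac{2}{3}\right)^{2} = \left(\frac{254}{3}\right)^{2} = \frac{64516}{9}$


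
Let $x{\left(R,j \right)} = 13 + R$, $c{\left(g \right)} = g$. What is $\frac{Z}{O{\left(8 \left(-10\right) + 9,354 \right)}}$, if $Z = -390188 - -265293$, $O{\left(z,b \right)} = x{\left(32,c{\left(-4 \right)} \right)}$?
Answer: $- \frac{24979}{9} \approx -2775.4$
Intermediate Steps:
$O{\left(z,b \right)} = 45$ ($O{\left(z,b \right)} = 13 + 32 = 45$)
$Z = -124895$ ($Z = -390188 + 265293 = -124895$)
$\frac{Z}{O{\left(8 \left(-10\right) + 9,354 \right)}} = - \frac{124895}{45} = \left(-124895\right) \frac{1}{45} = - \frac{24979}{9}$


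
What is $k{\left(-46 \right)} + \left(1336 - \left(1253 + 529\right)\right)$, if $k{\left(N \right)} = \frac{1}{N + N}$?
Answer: $- \frac{41033}{92} \approx -446.01$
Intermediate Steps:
$k{\left(N \right)} = \frac{1}{2 N}$
$k{\left(-46 \right)} + \left(1336 - \left(1253 + 529\right)\right) = \frac{1}{2 \left(-46\right)} + \left(1336 - \left(1253 + 529\right)\right) = \frac{1}{2} \left(- \frac{1}{46}\right) + \left(1336 - 1782\right) = - \frac{1}{92} + \left(1336 - 1782\right) = - \frac{1}{92} - 446 = - \frac{41033}{92}$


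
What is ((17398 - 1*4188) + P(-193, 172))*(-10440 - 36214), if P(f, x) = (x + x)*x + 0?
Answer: -3376723212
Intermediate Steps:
P(f, x) = 2*x**2 (P(f, x) = (2*x)*x + 0 = 2*x**2 + 0 = 2*x**2)
((17398 - 1*4188) + P(-193, 172))*(-10440 - 36214) = ((17398 - 1*4188) + 2*172**2)*(-10440 - 36214) = ((17398 - 4188) + 2*29584)*(-46654) = (13210 + 59168)*(-46654) = 72378*(-46654) = -3376723212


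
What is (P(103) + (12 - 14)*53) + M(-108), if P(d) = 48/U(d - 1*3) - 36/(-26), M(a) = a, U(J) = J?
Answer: -68944/325 ≈ -212.14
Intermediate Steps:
P(d) = 18/13 + 48/(-3 + d) (P(d) = 48/(d - 1*3) - 36/(-26) = 48/(d - 3) - 36*(-1/26) = 48/(-3 + d) + 18/13 = 18/13 + 48/(-3 + d))
(P(103) + (12 - 14)*53) + M(-108) = (6*(95 + 3*103)/(13*(-3 + 103)) + (12 - 14)*53) - 108 = ((6/13)*(95 + 309)/100 - 2*53) - 108 = ((6/13)*(1/100)*404 - 106) - 108 = (606/325 - 106) - 108 = -33844/325 - 108 = -68944/325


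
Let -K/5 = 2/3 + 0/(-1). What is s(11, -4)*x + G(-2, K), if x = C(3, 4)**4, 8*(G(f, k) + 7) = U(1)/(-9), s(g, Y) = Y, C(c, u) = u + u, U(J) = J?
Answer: -1180153/72 ≈ -16391.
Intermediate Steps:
C(c, u) = 2*u
K = -10/3 (K = -5*(2/3 + 0/(-1)) = -5*(2*(1/3) + 0*(-1)) = -5*(2/3 + 0) = -5*2/3 = -10/3 ≈ -3.3333)
G(f, k) = -505/72 (G(f, k) = -7 + (1/(-9))/8 = -7 + (1*(-1/9))/8 = -7 + (1/8)*(-1/9) = -7 - 1/72 = -505/72)
x = 4096 (x = (2*4)**4 = 8**4 = 4096)
s(11, -4)*x + G(-2, K) = -4*4096 - 505/72 = -16384 - 505/72 = -1180153/72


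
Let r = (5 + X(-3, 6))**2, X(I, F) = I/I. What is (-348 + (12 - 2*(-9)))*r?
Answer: -11448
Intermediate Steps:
X(I, F) = 1
r = 36 (r = (5 + 1)**2 = 6**2 = 36)
(-348 + (12 - 2*(-9)))*r = (-348 + (12 - 2*(-9)))*36 = (-348 + (12 + 18))*36 = (-348 + 30)*36 = -318*36 = -11448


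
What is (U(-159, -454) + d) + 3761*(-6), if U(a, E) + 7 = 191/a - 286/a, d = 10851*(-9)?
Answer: -19116793/159 ≈ -1.2023e+5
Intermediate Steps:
d = -97659
U(a, E) = -7 - 95/a (U(a, E) = -7 + (191/a - 286/a) = -7 - 95/a)
(U(-159, -454) + d) + 3761*(-6) = ((-7 - 95/(-159)) - 97659) + 3761*(-6) = ((-7 - 95*(-1/159)) - 97659) - 22566 = ((-7 + 95/159) - 97659) - 22566 = (-1018/159 - 97659) - 22566 = -15528799/159 - 22566 = -19116793/159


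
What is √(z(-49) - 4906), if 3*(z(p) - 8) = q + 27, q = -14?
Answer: I*√44043/3 ≈ 69.955*I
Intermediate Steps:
z(p) = 37/3 (z(p) = 8 + (-14 + 27)/3 = 8 + (⅓)*13 = 8 + 13/3 = 37/3)
√(z(-49) - 4906) = √(37/3 - 4906) = √(-14681/3) = I*√44043/3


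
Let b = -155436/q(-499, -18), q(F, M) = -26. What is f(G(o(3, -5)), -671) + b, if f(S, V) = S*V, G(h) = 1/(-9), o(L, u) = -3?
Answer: 708185/117 ≈ 6052.9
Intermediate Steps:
G(h) = -⅑
b = 77718/13 (b = -155436/(-26) = -155436*(-1/26) = 77718/13 ≈ 5978.3)
f(G(o(3, -5)), -671) + b = -⅑*(-671) + 77718/13 = 671/9 + 77718/13 = 708185/117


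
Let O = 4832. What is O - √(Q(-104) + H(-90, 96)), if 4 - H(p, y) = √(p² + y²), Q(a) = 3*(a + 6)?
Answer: 4832 - √(-290 - 6*√481) ≈ 4832.0 - 20.533*I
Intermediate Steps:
Q(a) = 18 + 3*a (Q(a) = 3*(6 + a) = 18 + 3*a)
H(p, y) = 4 - √(p² + y²)
O - √(Q(-104) + H(-90, 96)) = 4832 - √((18 + 3*(-104)) + (4 - √((-90)² + 96²))) = 4832 - √((18 - 312) + (4 - √(8100 + 9216))) = 4832 - √(-294 + (4 - √17316)) = 4832 - √(-294 + (4 - 6*√481)) = 4832 - √(-290 - 6*√481)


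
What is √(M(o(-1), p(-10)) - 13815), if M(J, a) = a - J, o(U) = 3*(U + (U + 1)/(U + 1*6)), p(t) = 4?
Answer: 4*I*√863 ≈ 117.51*I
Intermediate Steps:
o(U) = 3*U + 3*(1 + U)/(6 + U) (o(U) = 3*(U + (1 + U)/(U + 6)) = 3*(U + (1 + U)/(6 + U)) = 3*U + 3*(1 + U)/(6 + U))
√(M(o(-1), p(-10)) - 13815) = √((4 - 3*(1 + (-1)² + 7*(-1))/(6 - 1)) - 13815) = √((4 - 3*(1 + 1 - 7)/5) - 13815) = √((4 - 3*(-5)/5) - 13815) = √((4 - 1*(-3)) - 13815) = √((4 + 3) - 13815) = √(7 - 13815) = √(-13808) = 4*I*√863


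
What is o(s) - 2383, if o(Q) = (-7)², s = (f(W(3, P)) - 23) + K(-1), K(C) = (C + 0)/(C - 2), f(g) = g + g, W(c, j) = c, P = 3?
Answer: -2334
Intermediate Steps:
f(g) = 2*g
K(C) = C/(-2 + C)
s = -50/3 (s = (2*3 - 23) - 1/(-2 - 1) = (6 - 23) - 1/(-3) = -17 - 1*(-⅓) = -17 + ⅓ = -50/3 ≈ -16.667)
o(Q) = 49
o(s) - 2383 = 49 - 2383 = -2334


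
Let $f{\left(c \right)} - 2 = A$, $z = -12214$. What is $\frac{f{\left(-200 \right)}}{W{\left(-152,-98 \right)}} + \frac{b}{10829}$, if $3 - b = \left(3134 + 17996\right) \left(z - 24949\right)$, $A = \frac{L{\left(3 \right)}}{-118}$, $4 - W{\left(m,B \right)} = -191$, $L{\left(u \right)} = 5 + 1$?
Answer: $\frac{138990011320}{1916733} \approx 72514.0$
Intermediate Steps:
$L{\left(u \right)} = 6$
$W{\left(m,B \right)} = 195$ ($W{\left(m,B \right)} = 4 - -191 = 4 + 191 = 195$)
$A = - \frac{3}{59}$ ($A = \frac{6}{-118} = 6 \left(- \frac{1}{118}\right) = - \frac{3}{59} \approx -0.050847$)
$b = 785254193$ ($b = 3 - \left(3134 + 17996\right) \left(-12214 - 24949\right) = 3 - 21130 \left(-37163\right) = 3 - -785254190 = 3 + 785254190 = 785254193$)
$f{\left(c \right)} = \frac{115}{59}$ ($f{\left(c \right)} = 2 - \frac{3}{59} = \frac{115}{59}$)
$\frac{f{\left(-200 \right)}}{W{\left(-152,-98 \right)}} + \frac{b}{10829} = \frac{115}{59 \cdot 195} + \frac{785254193}{10829} = \frac{115}{59} \cdot \frac{1}{195} + 785254193 \cdot \frac{1}{10829} = \frac{23}{2301} + \frac{785254193}{10829} = \frac{138990011320}{1916733}$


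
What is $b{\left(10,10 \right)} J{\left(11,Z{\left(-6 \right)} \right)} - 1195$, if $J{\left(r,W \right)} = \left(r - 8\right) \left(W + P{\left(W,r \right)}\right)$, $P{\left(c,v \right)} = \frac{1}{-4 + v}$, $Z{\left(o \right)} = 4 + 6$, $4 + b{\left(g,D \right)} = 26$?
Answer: $- \frac{3679}{7} \approx -525.57$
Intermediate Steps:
$b{\left(g,D \right)} = 22$ ($b{\left(g,D \right)} = -4 + 26 = 22$)
$Z{\left(o \right)} = 10$
$J{\left(r,W \right)} = \left(-8 + r\right) \left(W + \frac{1}{-4 + r}\right)$ ($J{\left(r,W \right)} = \left(r - 8\right) \left(W + \frac{1}{-4 + r}\right) = \left(-8 + r\right) \left(W + \frac{1}{-4 + r}\right)$)
$b{\left(10,10 \right)} J{\left(11,Z{\left(-6 \right)} \right)} - 1195 = 22 \frac{-8 + 11 + 10 \left(-8 + 11\right) \left(-4 + 11\right)}{-4 + 11} - 1195 = 22 \frac{-8 + 11 + 10 \cdot 3 \cdot 7}{7} - 1195 = 22 \frac{-8 + 11 + 210}{7} - 1195 = 22 \cdot \frac{1}{7} \cdot 213 - 1195 = 22 \cdot \frac{213}{7} - 1195 = \frac{4686}{7} - 1195 = - \frac{3679}{7}$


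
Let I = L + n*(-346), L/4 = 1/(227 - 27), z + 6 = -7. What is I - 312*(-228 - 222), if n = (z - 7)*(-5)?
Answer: 5290001/50 ≈ 1.0580e+5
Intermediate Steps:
z = -13 (z = -6 - 7 = -13)
n = 100 (n = (-13 - 7)*(-5) = -20*(-5) = 100)
L = 1/50 (L = 4/(227 - 27) = 4/200 = 4*(1/200) = 1/50 ≈ 0.020000)
I = -1729999/50 (I = 1/50 + 100*(-346) = 1/50 - 34600 = -1729999/50 ≈ -34600.)
I - 312*(-228 - 222) = -1729999/50 - 312*(-228 - 222) = -1729999/50 - 312*(-450) = -1729999/50 + 140400 = 5290001/50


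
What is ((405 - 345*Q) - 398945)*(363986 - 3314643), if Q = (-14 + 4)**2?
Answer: 1277752507280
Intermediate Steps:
Q = 100 (Q = (-10)**2 = 100)
((405 - 345*Q) - 398945)*(363986 - 3314643) = ((405 - 345*100) - 398945)*(363986 - 3314643) = ((405 - 34500) - 398945)*(-2950657) = (-34095 - 398945)*(-2950657) = -433040*(-2950657) = 1277752507280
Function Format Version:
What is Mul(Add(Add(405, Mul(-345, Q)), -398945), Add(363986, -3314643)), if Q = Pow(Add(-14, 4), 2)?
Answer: 1277752507280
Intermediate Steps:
Q = 100 (Q = Pow(-10, 2) = 100)
Mul(Add(Add(405, Mul(-345, Q)), -398945), Add(363986, -3314643)) = Mul(Add(Add(405, Mul(-345, 100)), -398945), Add(363986, -3314643)) = Mul(Add(Add(405, -34500), -398945), -2950657) = Mul(Add(-34095, -398945), -2950657) = Mul(-433040, -2950657) = 1277752507280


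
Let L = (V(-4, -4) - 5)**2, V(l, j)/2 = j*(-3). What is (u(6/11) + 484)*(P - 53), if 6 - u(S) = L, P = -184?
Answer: -30573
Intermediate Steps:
V(l, j) = -6*j (V(l, j) = 2*(j*(-3)) = 2*(-3*j) = -6*j)
L = 361 (L = (-6*(-4) - 5)**2 = (24 - 5)**2 = 19**2 = 361)
u(S) = -355 (u(S) = 6 - 1*361 = 6 - 361 = -355)
(u(6/11) + 484)*(P - 53) = (-355 + 484)*(-184 - 53) = 129*(-237) = -30573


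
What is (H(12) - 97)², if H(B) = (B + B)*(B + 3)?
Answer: 69169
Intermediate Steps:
H(B) = 2*B*(3 + B) (H(B) = (2*B)*(3 + B) = 2*B*(3 + B))
(H(12) - 97)² = (2*12*(3 + 12) - 97)² = (2*12*15 - 97)² = (360 - 97)² = 263² = 69169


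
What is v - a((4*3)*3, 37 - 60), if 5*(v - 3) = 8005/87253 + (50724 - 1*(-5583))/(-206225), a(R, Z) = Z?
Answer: 2335925366704/89968749625 ≈ 25.964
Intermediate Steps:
v = 266644125329/89968749625 (v = 3 + (8005/87253 + (50724 - 1*(-5583))/(-206225))/5 = 3 + (8005*(1/87253) + (50724 + 5583)*(-1/206225))/5 = 3 + (8005/87253 + 56307*(-1/206225))/5 = 3 + (8005/87253 - 56307/206225)/5 = 3 + (1/5)*(-3262123546/17993749925) = 3 - 3262123546/89968749625 = 266644125329/89968749625 ≈ 2.9637)
v - a((4*3)*3, 37 - 60) = 266644125329/89968749625 - (37 - 60) = 266644125329/89968749625 - 1*(-23) = 266644125329/89968749625 + 23 = 2335925366704/89968749625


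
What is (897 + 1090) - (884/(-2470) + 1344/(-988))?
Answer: 2456067/1235 ≈ 1988.7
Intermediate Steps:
(897 + 1090) - (884/(-2470) + 1344/(-988)) = 1987 - (884*(-1/2470) + 1344*(-1/988)) = 1987 - (-34/95 - 336/247) = 1987 - 1*(-2122/1235) = 1987 + 2122/1235 = 2456067/1235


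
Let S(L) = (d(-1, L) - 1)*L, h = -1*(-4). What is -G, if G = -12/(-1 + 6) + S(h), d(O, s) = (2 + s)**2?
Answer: -688/5 ≈ -137.60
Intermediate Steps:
h = 4
S(L) = L*(-1 + (2 + L)**2) (S(L) = ((2 + L)**2 - 1)*L = (-1 + (2 + L)**2)*L = L*(-1 + (2 + L)**2))
G = 688/5 (G = -12/(-1 + 6) + 4*(-1 + (2 + 4)**2) = -12/5 + 4*(-1 + 6**2) = (1/5)*(-12) + 4*(-1 + 36) = -12/5 + 4*35 = -12/5 + 140 = 688/5 ≈ 137.60)
-G = -1*688/5 = -688/5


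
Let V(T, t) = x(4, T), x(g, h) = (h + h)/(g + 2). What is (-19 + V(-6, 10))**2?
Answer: 441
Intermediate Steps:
x(g, h) = 2*h/(2 + g) (x(g, h) = (2*h)/(2 + g) = 2*h/(2 + g))
V(T, t) = T/3 (V(T, t) = 2*T/(2 + 4) = 2*T/6 = 2*T*(1/6) = T/3)
(-19 + V(-6, 10))**2 = (-19 + (1/3)*(-6))**2 = (-19 - 2)**2 = (-21)**2 = 441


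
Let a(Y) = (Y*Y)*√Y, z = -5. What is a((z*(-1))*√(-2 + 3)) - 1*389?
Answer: -389 + 25*√5 ≈ -333.10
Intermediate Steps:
a(Y) = Y^(5/2) (a(Y) = Y²*√Y = Y^(5/2))
a((z*(-1))*√(-2 + 3)) - 1*389 = ((-5*(-1))*√(-2 + 3))^(5/2) - 1*389 = (5*√1)^(5/2) - 389 = (5*1)^(5/2) - 389 = 5^(5/2) - 389 = 25*√5 - 389 = -389 + 25*√5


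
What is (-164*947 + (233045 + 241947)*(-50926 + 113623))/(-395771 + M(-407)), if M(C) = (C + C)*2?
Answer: -29780418116/397399 ≈ -74938.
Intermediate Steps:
M(C) = 4*C (M(C) = (2*C)*2 = 4*C)
(-164*947 + (233045 + 241947)*(-50926 + 113623))/(-395771 + M(-407)) = (-164*947 + (233045 + 241947)*(-50926 + 113623))/(-395771 + 4*(-407)) = (-155308 + 474992*62697)/(-395771 - 1628) = (-155308 + 29780573424)/(-397399) = 29780418116*(-1/397399) = -29780418116/397399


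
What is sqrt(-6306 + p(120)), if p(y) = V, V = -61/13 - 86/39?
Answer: I*sqrt(9601917)/39 ≈ 79.454*I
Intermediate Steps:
V = -269/39 (V = -61*1/13 - 86*1/39 = -61/13 - 86/39 = -269/39 ≈ -6.8974)
p(y) = -269/39
sqrt(-6306 + p(120)) = sqrt(-6306 - 269/39) = sqrt(-246203/39) = I*sqrt(9601917)/39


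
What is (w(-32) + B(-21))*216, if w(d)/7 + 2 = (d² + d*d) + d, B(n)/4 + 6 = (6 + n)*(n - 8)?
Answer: 3415824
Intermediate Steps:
B(n) = -24 + 4*(-8 + n)*(6 + n) (B(n) = -24 + 4*((6 + n)*(n - 8)) = -24 + 4*((6 + n)*(-8 + n)) = -24 + 4*((-8 + n)*(6 + n)) = -24 + 4*(-8 + n)*(6 + n))
w(d) = -14 + 7*d + 14*d² (w(d) = -14 + 7*((d² + d*d) + d) = -14 + 7*((d² + d²) + d) = -14 + 7*(2*d² + d) = -14 + 7*(d + 2*d²) = -14 + (7*d + 14*d²) = -14 + 7*d + 14*d²)
(w(-32) + B(-21))*216 = ((-14 + 7*(-32) + 14*(-32)²) + (-216 - 8*(-21) + 4*(-21)²))*216 = ((-14 - 224 + 14*1024) + (-216 + 168 + 4*441))*216 = ((-14 - 224 + 14336) + (-216 + 168 + 1764))*216 = (14098 + 1716)*216 = 15814*216 = 3415824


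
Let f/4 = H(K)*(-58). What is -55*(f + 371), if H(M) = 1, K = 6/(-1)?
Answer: -7645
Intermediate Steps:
K = -6 (K = 6*(-1) = -6)
f = -232 (f = 4*(1*(-58)) = 4*(-58) = -232)
-55*(f + 371) = -55*(-232 + 371) = -55*139 = -7645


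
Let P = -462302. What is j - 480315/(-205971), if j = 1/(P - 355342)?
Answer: 1843786253/790661748 ≈ 2.3320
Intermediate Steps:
j = -1/817644 (j = 1/(-462302 - 355342) = 1/(-817644) = -1/817644 ≈ -1.2230e-6)
j - 480315/(-205971) = -1/817644 - 480315/(-205971) = -1/817644 - 480315*(-1/205971) = -1/817644 + 2255/967 = 1843786253/790661748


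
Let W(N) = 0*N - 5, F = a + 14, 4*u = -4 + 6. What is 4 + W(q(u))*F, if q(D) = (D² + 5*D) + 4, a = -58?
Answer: 224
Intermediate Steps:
u = ½ (u = (-4 + 6)/4 = (¼)*2 = ½ ≈ 0.50000)
q(D) = 4 + D² + 5*D
F = -44 (F = -58 + 14 = -44)
W(N) = -5 (W(N) = 0 - 5 = -5)
4 + W(q(u))*F = 4 - 5*(-44) = 4 + 220 = 224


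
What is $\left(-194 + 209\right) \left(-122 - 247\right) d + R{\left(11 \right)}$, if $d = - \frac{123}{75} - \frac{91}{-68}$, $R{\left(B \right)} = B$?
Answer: $\frac{571631}{340} \approx 1681.3$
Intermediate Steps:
$d = - \frac{513}{1700}$ ($d = \left(-123\right) \frac{1}{75} - - \frac{91}{68} = - \frac{41}{25} + \frac{91}{68} = - \frac{513}{1700} \approx -0.30176$)
$\left(-194 + 209\right) \left(-122 - 247\right) d + R{\left(11 \right)} = \left(-194 + 209\right) \left(-122 - 247\right) \left(- \frac{513}{1700}\right) + 11 = 15 \left(-369\right) \left(- \frac{513}{1700}\right) + 11 = \left(-5535\right) \left(- \frac{513}{1700}\right) + 11 = \frac{567891}{340} + 11 = \frac{571631}{340}$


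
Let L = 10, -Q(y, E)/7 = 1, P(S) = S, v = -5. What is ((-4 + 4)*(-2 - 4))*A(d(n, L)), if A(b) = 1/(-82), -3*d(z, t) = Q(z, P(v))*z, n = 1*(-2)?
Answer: 0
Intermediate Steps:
n = -2
Q(y, E) = -7 (Q(y, E) = -7*1 = -7)
d(z, t) = 7*z/3 (d(z, t) = -(-7)*z/3 = 7*z/3)
A(b) = -1/82
((-4 + 4)*(-2 - 4))*A(d(n, L)) = ((-4 + 4)*(-2 - 4))*(-1/82) = (0*(-6))*(-1/82) = 0*(-1/82) = 0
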